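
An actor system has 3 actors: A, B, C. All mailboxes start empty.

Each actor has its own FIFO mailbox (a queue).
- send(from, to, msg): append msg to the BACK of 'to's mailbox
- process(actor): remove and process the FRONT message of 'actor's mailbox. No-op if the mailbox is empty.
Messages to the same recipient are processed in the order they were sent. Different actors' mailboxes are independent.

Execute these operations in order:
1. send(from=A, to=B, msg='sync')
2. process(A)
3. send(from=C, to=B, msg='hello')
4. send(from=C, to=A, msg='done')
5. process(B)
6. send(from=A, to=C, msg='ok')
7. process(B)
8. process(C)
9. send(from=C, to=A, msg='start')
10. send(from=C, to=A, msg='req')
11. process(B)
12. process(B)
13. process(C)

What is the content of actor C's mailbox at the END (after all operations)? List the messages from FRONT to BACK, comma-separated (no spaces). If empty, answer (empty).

After 1 (send(from=A, to=B, msg='sync')): A:[] B:[sync] C:[]
After 2 (process(A)): A:[] B:[sync] C:[]
After 3 (send(from=C, to=B, msg='hello')): A:[] B:[sync,hello] C:[]
After 4 (send(from=C, to=A, msg='done')): A:[done] B:[sync,hello] C:[]
After 5 (process(B)): A:[done] B:[hello] C:[]
After 6 (send(from=A, to=C, msg='ok')): A:[done] B:[hello] C:[ok]
After 7 (process(B)): A:[done] B:[] C:[ok]
After 8 (process(C)): A:[done] B:[] C:[]
After 9 (send(from=C, to=A, msg='start')): A:[done,start] B:[] C:[]
After 10 (send(from=C, to=A, msg='req')): A:[done,start,req] B:[] C:[]
After 11 (process(B)): A:[done,start,req] B:[] C:[]
After 12 (process(B)): A:[done,start,req] B:[] C:[]
After 13 (process(C)): A:[done,start,req] B:[] C:[]

Answer: (empty)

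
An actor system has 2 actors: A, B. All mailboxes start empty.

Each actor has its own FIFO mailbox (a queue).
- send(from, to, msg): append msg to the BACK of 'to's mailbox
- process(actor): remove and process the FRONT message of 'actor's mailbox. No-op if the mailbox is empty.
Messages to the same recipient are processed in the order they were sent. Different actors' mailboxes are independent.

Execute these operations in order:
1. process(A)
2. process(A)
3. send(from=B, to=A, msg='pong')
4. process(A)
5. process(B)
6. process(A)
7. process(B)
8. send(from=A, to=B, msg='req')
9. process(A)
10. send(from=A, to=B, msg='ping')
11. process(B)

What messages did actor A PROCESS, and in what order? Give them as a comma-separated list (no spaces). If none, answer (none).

After 1 (process(A)): A:[] B:[]
After 2 (process(A)): A:[] B:[]
After 3 (send(from=B, to=A, msg='pong')): A:[pong] B:[]
After 4 (process(A)): A:[] B:[]
After 5 (process(B)): A:[] B:[]
After 6 (process(A)): A:[] B:[]
After 7 (process(B)): A:[] B:[]
After 8 (send(from=A, to=B, msg='req')): A:[] B:[req]
After 9 (process(A)): A:[] B:[req]
After 10 (send(from=A, to=B, msg='ping')): A:[] B:[req,ping]
After 11 (process(B)): A:[] B:[ping]

Answer: pong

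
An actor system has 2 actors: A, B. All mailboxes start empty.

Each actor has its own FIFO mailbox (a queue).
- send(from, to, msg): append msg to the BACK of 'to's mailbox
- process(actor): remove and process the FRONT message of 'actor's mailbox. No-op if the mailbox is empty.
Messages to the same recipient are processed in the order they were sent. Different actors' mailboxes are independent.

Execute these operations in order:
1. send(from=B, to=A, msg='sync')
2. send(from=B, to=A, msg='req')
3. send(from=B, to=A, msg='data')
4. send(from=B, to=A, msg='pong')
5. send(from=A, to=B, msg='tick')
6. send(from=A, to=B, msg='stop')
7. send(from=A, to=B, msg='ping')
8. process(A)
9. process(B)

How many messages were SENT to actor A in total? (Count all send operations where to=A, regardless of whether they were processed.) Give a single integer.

After 1 (send(from=B, to=A, msg='sync')): A:[sync] B:[]
After 2 (send(from=B, to=A, msg='req')): A:[sync,req] B:[]
After 3 (send(from=B, to=A, msg='data')): A:[sync,req,data] B:[]
After 4 (send(from=B, to=A, msg='pong')): A:[sync,req,data,pong] B:[]
After 5 (send(from=A, to=B, msg='tick')): A:[sync,req,data,pong] B:[tick]
After 6 (send(from=A, to=B, msg='stop')): A:[sync,req,data,pong] B:[tick,stop]
After 7 (send(from=A, to=B, msg='ping')): A:[sync,req,data,pong] B:[tick,stop,ping]
After 8 (process(A)): A:[req,data,pong] B:[tick,stop,ping]
After 9 (process(B)): A:[req,data,pong] B:[stop,ping]

Answer: 4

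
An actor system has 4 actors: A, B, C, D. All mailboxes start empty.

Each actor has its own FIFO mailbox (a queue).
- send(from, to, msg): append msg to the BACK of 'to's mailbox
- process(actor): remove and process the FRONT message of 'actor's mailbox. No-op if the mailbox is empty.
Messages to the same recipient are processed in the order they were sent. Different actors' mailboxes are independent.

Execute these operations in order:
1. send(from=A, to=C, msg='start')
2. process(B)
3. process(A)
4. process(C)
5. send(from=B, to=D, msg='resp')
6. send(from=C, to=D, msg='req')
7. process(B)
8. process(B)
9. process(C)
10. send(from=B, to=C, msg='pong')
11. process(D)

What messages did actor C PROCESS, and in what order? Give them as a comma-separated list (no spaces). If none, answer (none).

After 1 (send(from=A, to=C, msg='start')): A:[] B:[] C:[start] D:[]
After 2 (process(B)): A:[] B:[] C:[start] D:[]
After 3 (process(A)): A:[] B:[] C:[start] D:[]
After 4 (process(C)): A:[] B:[] C:[] D:[]
After 5 (send(from=B, to=D, msg='resp')): A:[] B:[] C:[] D:[resp]
After 6 (send(from=C, to=D, msg='req')): A:[] B:[] C:[] D:[resp,req]
After 7 (process(B)): A:[] B:[] C:[] D:[resp,req]
After 8 (process(B)): A:[] B:[] C:[] D:[resp,req]
After 9 (process(C)): A:[] B:[] C:[] D:[resp,req]
After 10 (send(from=B, to=C, msg='pong')): A:[] B:[] C:[pong] D:[resp,req]
After 11 (process(D)): A:[] B:[] C:[pong] D:[req]

Answer: start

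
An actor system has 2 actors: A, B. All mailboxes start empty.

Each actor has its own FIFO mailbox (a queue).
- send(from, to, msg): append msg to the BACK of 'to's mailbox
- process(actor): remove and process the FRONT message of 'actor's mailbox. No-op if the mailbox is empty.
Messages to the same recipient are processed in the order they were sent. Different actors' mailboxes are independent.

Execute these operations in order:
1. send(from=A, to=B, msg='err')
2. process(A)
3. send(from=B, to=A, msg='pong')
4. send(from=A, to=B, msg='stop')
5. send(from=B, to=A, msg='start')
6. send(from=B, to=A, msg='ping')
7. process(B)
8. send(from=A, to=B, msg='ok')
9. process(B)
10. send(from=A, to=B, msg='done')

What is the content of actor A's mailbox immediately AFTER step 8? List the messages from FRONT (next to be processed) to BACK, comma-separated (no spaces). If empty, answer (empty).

After 1 (send(from=A, to=B, msg='err')): A:[] B:[err]
After 2 (process(A)): A:[] B:[err]
After 3 (send(from=B, to=A, msg='pong')): A:[pong] B:[err]
After 4 (send(from=A, to=B, msg='stop')): A:[pong] B:[err,stop]
After 5 (send(from=B, to=A, msg='start')): A:[pong,start] B:[err,stop]
After 6 (send(from=B, to=A, msg='ping')): A:[pong,start,ping] B:[err,stop]
After 7 (process(B)): A:[pong,start,ping] B:[stop]
After 8 (send(from=A, to=B, msg='ok')): A:[pong,start,ping] B:[stop,ok]

pong,start,ping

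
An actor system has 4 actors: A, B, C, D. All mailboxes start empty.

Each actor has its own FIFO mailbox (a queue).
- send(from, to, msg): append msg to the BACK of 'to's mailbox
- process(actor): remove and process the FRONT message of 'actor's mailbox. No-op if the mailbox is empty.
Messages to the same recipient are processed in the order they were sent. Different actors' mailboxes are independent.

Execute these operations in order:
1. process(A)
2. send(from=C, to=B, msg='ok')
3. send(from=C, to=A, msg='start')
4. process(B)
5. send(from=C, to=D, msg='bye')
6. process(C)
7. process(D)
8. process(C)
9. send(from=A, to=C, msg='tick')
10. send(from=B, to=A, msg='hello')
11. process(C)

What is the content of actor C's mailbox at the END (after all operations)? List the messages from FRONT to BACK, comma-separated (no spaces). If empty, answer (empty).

Answer: (empty)

Derivation:
After 1 (process(A)): A:[] B:[] C:[] D:[]
After 2 (send(from=C, to=B, msg='ok')): A:[] B:[ok] C:[] D:[]
After 3 (send(from=C, to=A, msg='start')): A:[start] B:[ok] C:[] D:[]
After 4 (process(B)): A:[start] B:[] C:[] D:[]
After 5 (send(from=C, to=D, msg='bye')): A:[start] B:[] C:[] D:[bye]
After 6 (process(C)): A:[start] B:[] C:[] D:[bye]
After 7 (process(D)): A:[start] B:[] C:[] D:[]
After 8 (process(C)): A:[start] B:[] C:[] D:[]
After 9 (send(from=A, to=C, msg='tick')): A:[start] B:[] C:[tick] D:[]
After 10 (send(from=B, to=A, msg='hello')): A:[start,hello] B:[] C:[tick] D:[]
After 11 (process(C)): A:[start,hello] B:[] C:[] D:[]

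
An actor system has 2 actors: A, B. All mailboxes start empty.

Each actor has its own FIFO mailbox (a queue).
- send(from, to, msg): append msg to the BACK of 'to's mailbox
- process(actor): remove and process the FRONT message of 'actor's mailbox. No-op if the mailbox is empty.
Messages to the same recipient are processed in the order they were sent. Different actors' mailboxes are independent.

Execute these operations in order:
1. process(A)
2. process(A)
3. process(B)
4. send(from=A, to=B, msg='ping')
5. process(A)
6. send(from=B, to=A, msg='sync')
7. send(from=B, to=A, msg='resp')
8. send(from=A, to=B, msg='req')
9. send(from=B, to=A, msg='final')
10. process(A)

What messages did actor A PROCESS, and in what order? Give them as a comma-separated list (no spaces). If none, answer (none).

Answer: sync

Derivation:
After 1 (process(A)): A:[] B:[]
After 2 (process(A)): A:[] B:[]
After 3 (process(B)): A:[] B:[]
After 4 (send(from=A, to=B, msg='ping')): A:[] B:[ping]
After 5 (process(A)): A:[] B:[ping]
After 6 (send(from=B, to=A, msg='sync')): A:[sync] B:[ping]
After 7 (send(from=B, to=A, msg='resp')): A:[sync,resp] B:[ping]
After 8 (send(from=A, to=B, msg='req')): A:[sync,resp] B:[ping,req]
After 9 (send(from=B, to=A, msg='final')): A:[sync,resp,final] B:[ping,req]
After 10 (process(A)): A:[resp,final] B:[ping,req]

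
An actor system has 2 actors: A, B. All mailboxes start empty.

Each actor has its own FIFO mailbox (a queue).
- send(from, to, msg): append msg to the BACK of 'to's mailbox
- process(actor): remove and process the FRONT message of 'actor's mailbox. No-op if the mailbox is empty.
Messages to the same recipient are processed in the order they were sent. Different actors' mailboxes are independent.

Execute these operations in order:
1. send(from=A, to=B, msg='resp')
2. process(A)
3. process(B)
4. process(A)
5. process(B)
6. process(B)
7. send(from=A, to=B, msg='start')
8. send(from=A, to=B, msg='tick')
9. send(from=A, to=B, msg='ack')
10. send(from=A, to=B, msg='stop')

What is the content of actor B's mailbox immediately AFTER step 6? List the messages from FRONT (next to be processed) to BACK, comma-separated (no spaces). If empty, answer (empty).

After 1 (send(from=A, to=B, msg='resp')): A:[] B:[resp]
After 2 (process(A)): A:[] B:[resp]
After 3 (process(B)): A:[] B:[]
After 4 (process(A)): A:[] B:[]
After 5 (process(B)): A:[] B:[]
After 6 (process(B)): A:[] B:[]

(empty)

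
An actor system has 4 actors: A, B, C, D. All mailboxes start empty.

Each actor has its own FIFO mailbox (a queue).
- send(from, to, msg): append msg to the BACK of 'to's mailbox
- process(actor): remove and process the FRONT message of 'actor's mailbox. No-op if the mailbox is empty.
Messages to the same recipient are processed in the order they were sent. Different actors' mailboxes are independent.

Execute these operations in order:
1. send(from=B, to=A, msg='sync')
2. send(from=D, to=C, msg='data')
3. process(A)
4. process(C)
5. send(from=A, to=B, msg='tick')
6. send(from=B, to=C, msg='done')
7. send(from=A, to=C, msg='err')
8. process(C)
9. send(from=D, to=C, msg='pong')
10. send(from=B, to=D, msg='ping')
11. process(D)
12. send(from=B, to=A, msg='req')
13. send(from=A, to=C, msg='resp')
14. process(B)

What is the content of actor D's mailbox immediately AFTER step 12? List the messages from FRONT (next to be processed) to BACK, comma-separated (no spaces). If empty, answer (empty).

After 1 (send(from=B, to=A, msg='sync')): A:[sync] B:[] C:[] D:[]
After 2 (send(from=D, to=C, msg='data')): A:[sync] B:[] C:[data] D:[]
After 3 (process(A)): A:[] B:[] C:[data] D:[]
After 4 (process(C)): A:[] B:[] C:[] D:[]
After 5 (send(from=A, to=B, msg='tick')): A:[] B:[tick] C:[] D:[]
After 6 (send(from=B, to=C, msg='done')): A:[] B:[tick] C:[done] D:[]
After 7 (send(from=A, to=C, msg='err')): A:[] B:[tick] C:[done,err] D:[]
After 8 (process(C)): A:[] B:[tick] C:[err] D:[]
After 9 (send(from=D, to=C, msg='pong')): A:[] B:[tick] C:[err,pong] D:[]
After 10 (send(from=B, to=D, msg='ping')): A:[] B:[tick] C:[err,pong] D:[ping]
After 11 (process(D)): A:[] B:[tick] C:[err,pong] D:[]
After 12 (send(from=B, to=A, msg='req')): A:[req] B:[tick] C:[err,pong] D:[]

(empty)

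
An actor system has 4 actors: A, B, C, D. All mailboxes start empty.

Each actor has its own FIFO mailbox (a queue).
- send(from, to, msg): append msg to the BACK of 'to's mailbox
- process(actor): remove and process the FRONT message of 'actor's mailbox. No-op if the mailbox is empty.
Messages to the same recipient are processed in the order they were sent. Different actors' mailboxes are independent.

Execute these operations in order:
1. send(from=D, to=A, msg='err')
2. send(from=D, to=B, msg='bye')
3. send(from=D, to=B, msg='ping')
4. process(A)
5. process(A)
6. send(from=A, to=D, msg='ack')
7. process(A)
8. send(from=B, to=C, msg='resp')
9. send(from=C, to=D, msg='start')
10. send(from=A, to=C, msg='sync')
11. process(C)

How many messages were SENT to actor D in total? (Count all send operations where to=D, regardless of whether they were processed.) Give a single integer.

After 1 (send(from=D, to=A, msg='err')): A:[err] B:[] C:[] D:[]
After 2 (send(from=D, to=B, msg='bye')): A:[err] B:[bye] C:[] D:[]
After 3 (send(from=D, to=B, msg='ping')): A:[err] B:[bye,ping] C:[] D:[]
After 4 (process(A)): A:[] B:[bye,ping] C:[] D:[]
After 5 (process(A)): A:[] B:[bye,ping] C:[] D:[]
After 6 (send(from=A, to=D, msg='ack')): A:[] B:[bye,ping] C:[] D:[ack]
After 7 (process(A)): A:[] B:[bye,ping] C:[] D:[ack]
After 8 (send(from=B, to=C, msg='resp')): A:[] B:[bye,ping] C:[resp] D:[ack]
After 9 (send(from=C, to=D, msg='start')): A:[] B:[bye,ping] C:[resp] D:[ack,start]
After 10 (send(from=A, to=C, msg='sync')): A:[] B:[bye,ping] C:[resp,sync] D:[ack,start]
After 11 (process(C)): A:[] B:[bye,ping] C:[sync] D:[ack,start]

Answer: 2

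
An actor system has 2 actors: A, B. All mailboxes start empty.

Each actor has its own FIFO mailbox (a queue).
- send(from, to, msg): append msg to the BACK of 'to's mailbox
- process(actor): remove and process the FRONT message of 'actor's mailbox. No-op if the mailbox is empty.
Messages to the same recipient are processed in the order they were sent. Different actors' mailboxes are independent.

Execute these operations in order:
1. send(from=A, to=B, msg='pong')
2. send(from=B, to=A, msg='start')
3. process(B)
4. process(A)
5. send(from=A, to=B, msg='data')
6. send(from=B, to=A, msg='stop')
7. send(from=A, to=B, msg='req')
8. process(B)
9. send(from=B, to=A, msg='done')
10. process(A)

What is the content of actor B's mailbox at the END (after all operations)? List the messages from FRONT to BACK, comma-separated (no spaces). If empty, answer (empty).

After 1 (send(from=A, to=B, msg='pong')): A:[] B:[pong]
After 2 (send(from=B, to=A, msg='start')): A:[start] B:[pong]
After 3 (process(B)): A:[start] B:[]
After 4 (process(A)): A:[] B:[]
After 5 (send(from=A, to=B, msg='data')): A:[] B:[data]
After 6 (send(from=B, to=A, msg='stop')): A:[stop] B:[data]
After 7 (send(from=A, to=B, msg='req')): A:[stop] B:[data,req]
After 8 (process(B)): A:[stop] B:[req]
After 9 (send(from=B, to=A, msg='done')): A:[stop,done] B:[req]
After 10 (process(A)): A:[done] B:[req]

Answer: req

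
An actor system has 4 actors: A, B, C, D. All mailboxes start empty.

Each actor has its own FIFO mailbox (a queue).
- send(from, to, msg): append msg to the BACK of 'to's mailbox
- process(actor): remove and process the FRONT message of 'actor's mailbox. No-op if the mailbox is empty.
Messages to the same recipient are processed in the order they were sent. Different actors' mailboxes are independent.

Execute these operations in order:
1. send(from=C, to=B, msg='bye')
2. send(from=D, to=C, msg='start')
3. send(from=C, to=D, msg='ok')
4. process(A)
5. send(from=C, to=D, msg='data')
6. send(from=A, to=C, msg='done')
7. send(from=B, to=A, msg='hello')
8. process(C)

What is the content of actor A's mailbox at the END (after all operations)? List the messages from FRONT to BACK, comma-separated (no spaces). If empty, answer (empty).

After 1 (send(from=C, to=B, msg='bye')): A:[] B:[bye] C:[] D:[]
After 2 (send(from=D, to=C, msg='start')): A:[] B:[bye] C:[start] D:[]
After 3 (send(from=C, to=D, msg='ok')): A:[] B:[bye] C:[start] D:[ok]
After 4 (process(A)): A:[] B:[bye] C:[start] D:[ok]
After 5 (send(from=C, to=D, msg='data')): A:[] B:[bye] C:[start] D:[ok,data]
After 6 (send(from=A, to=C, msg='done')): A:[] B:[bye] C:[start,done] D:[ok,data]
After 7 (send(from=B, to=A, msg='hello')): A:[hello] B:[bye] C:[start,done] D:[ok,data]
After 8 (process(C)): A:[hello] B:[bye] C:[done] D:[ok,data]

Answer: hello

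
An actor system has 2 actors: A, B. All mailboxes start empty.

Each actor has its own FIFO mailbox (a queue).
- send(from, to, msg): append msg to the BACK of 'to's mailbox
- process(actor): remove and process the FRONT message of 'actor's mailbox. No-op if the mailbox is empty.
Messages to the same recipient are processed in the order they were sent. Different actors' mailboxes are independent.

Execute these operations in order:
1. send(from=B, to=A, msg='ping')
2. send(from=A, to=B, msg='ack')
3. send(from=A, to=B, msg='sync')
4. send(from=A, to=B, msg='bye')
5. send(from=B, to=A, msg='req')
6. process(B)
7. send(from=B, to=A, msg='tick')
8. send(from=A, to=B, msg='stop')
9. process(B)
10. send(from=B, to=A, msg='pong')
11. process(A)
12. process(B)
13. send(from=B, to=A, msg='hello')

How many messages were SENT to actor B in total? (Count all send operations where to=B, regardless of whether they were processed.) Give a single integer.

After 1 (send(from=B, to=A, msg='ping')): A:[ping] B:[]
After 2 (send(from=A, to=B, msg='ack')): A:[ping] B:[ack]
After 3 (send(from=A, to=B, msg='sync')): A:[ping] B:[ack,sync]
After 4 (send(from=A, to=B, msg='bye')): A:[ping] B:[ack,sync,bye]
After 5 (send(from=B, to=A, msg='req')): A:[ping,req] B:[ack,sync,bye]
After 6 (process(B)): A:[ping,req] B:[sync,bye]
After 7 (send(from=B, to=A, msg='tick')): A:[ping,req,tick] B:[sync,bye]
After 8 (send(from=A, to=B, msg='stop')): A:[ping,req,tick] B:[sync,bye,stop]
After 9 (process(B)): A:[ping,req,tick] B:[bye,stop]
After 10 (send(from=B, to=A, msg='pong')): A:[ping,req,tick,pong] B:[bye,stop]
After 11 (process(A)): A:[req,tick,pong] B:[bye,stop]
After 12 (process(B)): A:[req,tick,pong] B:[stop]
After 13 (send(from=B, to=A, msg='hello')): A:[req,tick,pong,hello] B:[stop]

Answer: 4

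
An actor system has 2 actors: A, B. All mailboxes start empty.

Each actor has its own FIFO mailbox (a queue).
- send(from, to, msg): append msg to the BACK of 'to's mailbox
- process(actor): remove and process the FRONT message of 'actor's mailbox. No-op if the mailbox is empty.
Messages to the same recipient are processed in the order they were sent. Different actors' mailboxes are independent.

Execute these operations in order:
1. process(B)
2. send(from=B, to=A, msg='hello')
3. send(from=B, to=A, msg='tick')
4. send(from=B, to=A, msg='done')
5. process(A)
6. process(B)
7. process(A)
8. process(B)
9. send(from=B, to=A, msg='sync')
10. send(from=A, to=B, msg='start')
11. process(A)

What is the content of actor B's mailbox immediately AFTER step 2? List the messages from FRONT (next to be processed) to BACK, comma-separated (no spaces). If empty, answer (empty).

After 1 (process(B)): A:[] B:[]
After 2 (send(from=B, to=A, msg='hello')): A:[hello] B:[]

(empty)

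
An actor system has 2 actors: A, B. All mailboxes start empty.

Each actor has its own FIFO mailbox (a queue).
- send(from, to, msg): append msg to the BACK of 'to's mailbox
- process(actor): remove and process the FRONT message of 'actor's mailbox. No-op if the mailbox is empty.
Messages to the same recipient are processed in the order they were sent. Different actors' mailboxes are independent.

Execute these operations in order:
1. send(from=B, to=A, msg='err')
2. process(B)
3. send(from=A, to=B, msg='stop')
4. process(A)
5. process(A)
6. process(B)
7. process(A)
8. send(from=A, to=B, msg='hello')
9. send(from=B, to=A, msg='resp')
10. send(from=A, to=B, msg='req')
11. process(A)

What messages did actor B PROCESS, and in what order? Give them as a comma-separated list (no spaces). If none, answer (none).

After 1 (send(from=B, to=A, msg='err')): A:[err] B:[]
After 2 (process(B)): A:[err] B:[]
After 3 (send(from=A, to=B, msg='stop')): A:[err] B:[stop]
After 4 (process(A)): A:[] B:[stop]
After 5 (process(A)): A:[] B:[stop]
After 6 (process(B)): A:[] B:[]
After 7 (process(A)): A:[] B:[]
After 8 (send(from=A, to=B, msg='hello')): A:[] B:[hello]
After 9 (send(from=B, to=A, msg='resp')): A:[resp] B:[hello]
After 10 (send(from=A, to=B, msg='req')): A:[resp] B:[hello,req]
After 11 (process(A)): A:[] B:[hello,req]

Answer: stop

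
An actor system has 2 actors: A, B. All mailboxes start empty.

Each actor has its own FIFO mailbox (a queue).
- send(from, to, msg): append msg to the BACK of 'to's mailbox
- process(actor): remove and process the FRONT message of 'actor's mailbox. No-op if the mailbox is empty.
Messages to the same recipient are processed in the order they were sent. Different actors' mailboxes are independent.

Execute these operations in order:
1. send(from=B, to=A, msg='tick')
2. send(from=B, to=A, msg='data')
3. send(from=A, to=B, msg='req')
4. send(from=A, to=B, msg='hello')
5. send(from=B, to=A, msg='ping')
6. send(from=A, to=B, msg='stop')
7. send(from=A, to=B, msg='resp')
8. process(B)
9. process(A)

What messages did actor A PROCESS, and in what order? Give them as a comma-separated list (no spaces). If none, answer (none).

Answer: tick

Derivation:
After 1 (send(from=B, to=A, msg='tick')): A:[tick] B:[]
After 2 (send(from=B, to=A, msg='data')): A:[tick,data] B:[]
After 3 (send(from=A, to=B, msg='req')): A:[tick,data] B:[req]
After 4 (send(from=A, to=B, msg='hello')): A:[tick,data] B:[req,hello]
After 5 (send(from=B, to=A, msg='ping')): A:[tick,data,ping] B:[req,hello]
After 6 (send(from=A, to=B, msg='stop')): A:[tick,data,ping] B:[req,hello,stop]
After 7 (send(from=A, to=B, msg='resp')): A:[tick,data,ping] B:[req,hello,stop,resp]
After 8 (process(B)): A:[tick,data,ping] B:[hello,stop,resp]
After 9 (process(A)): A:[data,ping] B:[hello,stop,resp]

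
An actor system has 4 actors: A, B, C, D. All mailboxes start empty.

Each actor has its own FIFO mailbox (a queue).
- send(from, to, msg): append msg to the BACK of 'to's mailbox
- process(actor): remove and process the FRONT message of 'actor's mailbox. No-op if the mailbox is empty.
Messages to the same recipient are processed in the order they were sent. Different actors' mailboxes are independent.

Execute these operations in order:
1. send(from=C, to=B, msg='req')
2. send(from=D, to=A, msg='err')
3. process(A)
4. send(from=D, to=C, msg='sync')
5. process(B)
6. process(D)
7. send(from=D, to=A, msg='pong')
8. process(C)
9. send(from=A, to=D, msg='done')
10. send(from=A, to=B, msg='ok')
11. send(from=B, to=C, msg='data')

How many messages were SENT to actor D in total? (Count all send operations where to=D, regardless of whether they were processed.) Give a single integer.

After 1 (send(from=C, to=B, msg='req')): A:[] B:[req] C:[] D:[]
After 2 (send(from=D, to=A, msg='err')): A:[err] B:[req] C:[] D:[]
After 3 (process(A)): A:[] B:[req] C:[] D:[]
After 4 (send(from=D, to=C, msg='sync')): A:[] B:[req] C:[sync] D:[]
After 5 (process(B)): A:[] B:[] C:[sync] D:[]
After 6 (process(D)): A:[] B:[] C:[sync] D:[]
After 7 (send(from=D, to=A, msg='pong')): A:[pong] B:[] C:[sync] D:[]
After 8 (process(C)): A:[pong] B:[] C:[] D:[]
After 9 (send(from=A, to=D, msg='done')): A:[pong] B:[] C:[] D:[done]
After 10 (send(from=A, to=B, msg='ok')): A:[pong] B:[ok] C:[] D:[done]
After 11 (send(from=B, to=C, msg='data')): A:[pong] B:[ok] C:[data] D:[done]

Answer: 1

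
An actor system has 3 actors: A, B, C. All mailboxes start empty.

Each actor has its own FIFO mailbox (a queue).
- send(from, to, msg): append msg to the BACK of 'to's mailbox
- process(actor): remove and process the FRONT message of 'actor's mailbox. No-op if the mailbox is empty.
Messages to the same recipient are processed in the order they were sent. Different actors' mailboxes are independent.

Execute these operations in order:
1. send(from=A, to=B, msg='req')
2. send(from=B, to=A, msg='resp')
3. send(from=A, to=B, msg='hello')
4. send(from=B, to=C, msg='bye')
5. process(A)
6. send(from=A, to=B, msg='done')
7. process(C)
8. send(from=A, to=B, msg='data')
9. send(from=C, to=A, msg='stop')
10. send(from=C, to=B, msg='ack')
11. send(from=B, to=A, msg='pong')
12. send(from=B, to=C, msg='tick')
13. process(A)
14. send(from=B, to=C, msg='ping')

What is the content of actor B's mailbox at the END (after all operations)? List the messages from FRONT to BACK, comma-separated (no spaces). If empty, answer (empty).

Answer: req,hello,done,data,ack

Derivation:
After 1 (send(from=A, to=B, msg='req')): A:[] B:[req] C:[]
After 2 (send(from=B, to=A, msg='resp')): A:[resp] B:[req] C:[]
After 3 (send(from=A, to=B, msg='hello')): A:[resp] B:[req,hello] C:[]
After 4 (send(from=B, to=C, msg='bye')): A:[resp] B:[req,hello] C:[bye]
After 5 (process(A)): A:[] B:[req,hello] C:[bye]
After 6 (send(from=A, to=B, msg='done')): A:[] B:[req,hello,done] C:[bye]
After 7 (process(C)): A:[] B:[req,hello,done] C:[]
After 8 (send(from=A, to=B, msg='data')): A:[] B:[req,hello,done,data] C:[]
After 9 (send(from=C, to=A, msg='stop')): A:[stop] B:[req,hello,done,data] C:[]
After 10 (send(from=C, to=B, msg='ack')): A:[stop] B:[req,hello,done,data,ack] C:[]
After 11 (send(from=B, to=A, msg='pong')): A:[stop,pong] B:[req,hello,done,data,ack] C:[]
After 12 (send(from=B, to=C, msg='tick')): A:[stop,pong] B:[req,hello,done,data,ack] C:[tick]
After 13 (process(A)): A:[pong] B:[req,hello,done,data,ack] C:[tick]
After 14 (send(from=B, to=C, msg='ping')): A:[pong] B:[req,hello,done,data,ack] C:[tick,ping]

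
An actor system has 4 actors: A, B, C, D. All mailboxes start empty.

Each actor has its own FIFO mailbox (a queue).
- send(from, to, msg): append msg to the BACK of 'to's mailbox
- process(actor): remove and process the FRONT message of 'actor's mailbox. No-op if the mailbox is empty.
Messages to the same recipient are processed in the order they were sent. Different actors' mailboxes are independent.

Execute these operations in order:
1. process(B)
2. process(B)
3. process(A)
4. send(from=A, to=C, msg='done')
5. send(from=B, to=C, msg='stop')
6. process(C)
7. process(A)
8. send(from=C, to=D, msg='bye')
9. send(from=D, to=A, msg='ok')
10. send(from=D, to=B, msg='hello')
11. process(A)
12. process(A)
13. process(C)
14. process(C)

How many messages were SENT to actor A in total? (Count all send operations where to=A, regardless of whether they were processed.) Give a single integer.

Answer: 1

Derivation:
After 1 (process(B)): A:[] B:[] C:[] D:[]
After 2 (process(B)): A:[] B:[] C:[] D:[]
After 3 (process(A)): A:[] B:[] C:[] D:[]
After 4 (send(from=A, to=C, msg='done')): A:[] B:[] C:[done] D:[]
After 5 (send(from=B, to=C, msg='stop')): A:[] B:[] C:[done,stop] D:[]
After 6 (process(C)): A:[] B:[] C:[stop] D:[]
After 7 (process(A)): A:[] B:[] C:[stop] D:[]
After 8 (send(from=C, to=D, msg='bye')): A:[] B:[] C:[stop] D:[bye]
After 9 (send(from=D, to=A, msg='ok')): A:[ok] B:[] C:[stop] D:[bye]
After 10 (send(from=D, to=B, msg='hello')): A:[ok] B:[hello] C:[stop] D:[bye]
After 11 (process(A)): A:[] B:[hello] C:[stop] D:[bye]
After 12 (process(A)): A:[] B:[hello] C:[stop] D:[bye]
After 13 (process(C)): A:[] B:[hello] C:[] D:[bye]
After 14 (process(C)): A:[] B:[hello] C:[] D:[bye]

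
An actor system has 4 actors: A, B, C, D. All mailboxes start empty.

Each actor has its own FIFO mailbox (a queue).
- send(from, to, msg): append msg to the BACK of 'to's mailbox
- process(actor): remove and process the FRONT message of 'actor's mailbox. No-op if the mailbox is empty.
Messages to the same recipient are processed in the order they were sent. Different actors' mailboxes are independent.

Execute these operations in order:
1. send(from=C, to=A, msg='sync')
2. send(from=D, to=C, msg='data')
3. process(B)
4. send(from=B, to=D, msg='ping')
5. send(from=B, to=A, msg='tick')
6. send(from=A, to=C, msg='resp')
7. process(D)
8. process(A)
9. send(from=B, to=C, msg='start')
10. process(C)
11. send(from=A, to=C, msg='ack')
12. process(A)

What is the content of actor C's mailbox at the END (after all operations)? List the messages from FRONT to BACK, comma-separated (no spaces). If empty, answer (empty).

After 1 (send(from=C, to=A, msg='sync')): A:[sync] B:[] C:[] D:[]
After 2 (send(from=D, to=C, msg='data')): A:[sync] B:[] C:[data] D:[]
After 3 (process(B)): A:[sync] B:[] C:[data] D:[]
After 4 (send(from=B, to=D, msg='ping')): A:[sync] B:[] C:[data] D:[ping]
After 5 (send(from=B, to=A, msg='tick')): A:[sync,tick] B:[] C:[data] D:[ping]
After 6 (send(from=A, to=C, msg='resp')): A:[sync,tick] B:[] C:[data,resp] D:[ping]
After 7 (process(D)): A:[sync,tick] B:[] C:[data,resp] D:[]
After 8 (process(A)): A:[tick] B:[] C:[data,resp] D:[]
After 9 (send(from=B, to=C, msg='start')): A:[tick] B:[] C:[data,resp,start] D:[]
After 10 (process(C)): A:[tick] B:[] C:[resp,start] D:[]
After 11 (send(from=A, to=C, msg='ack')): A:[tick] B:[] C:[resp,start,ack] D:[]
After 12 (process(A)): A:[] B:[] C:[resp,start,ack] D:[]

Answer: resp,start,ack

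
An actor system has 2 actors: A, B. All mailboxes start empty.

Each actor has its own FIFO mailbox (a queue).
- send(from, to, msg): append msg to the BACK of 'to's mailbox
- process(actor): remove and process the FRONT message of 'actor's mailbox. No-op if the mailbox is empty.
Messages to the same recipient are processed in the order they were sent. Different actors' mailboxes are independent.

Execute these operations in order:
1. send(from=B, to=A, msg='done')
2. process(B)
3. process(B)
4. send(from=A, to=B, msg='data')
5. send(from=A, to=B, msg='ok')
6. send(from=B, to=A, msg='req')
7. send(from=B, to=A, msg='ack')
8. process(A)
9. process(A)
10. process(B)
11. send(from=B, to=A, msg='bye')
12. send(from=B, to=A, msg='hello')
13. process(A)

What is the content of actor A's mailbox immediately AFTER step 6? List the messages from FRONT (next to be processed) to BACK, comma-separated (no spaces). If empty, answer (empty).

After 1 (send(from=B, to=A, msg='done')): A:[done] B:[]
After 2 (process(B)): A:[done] B:[]
After 3 (process(B)): A:[done] B:[]
After 4 (send(from=A, to=B, msg='data')): A:[done] B:[data]
After 5 (send(from=A, to=B, msg='ok')): A:[done] B:[data,ok]
After 6 (send(from=B, to=A, msg='req')): A:[done,req] B:[data,ok]

done,req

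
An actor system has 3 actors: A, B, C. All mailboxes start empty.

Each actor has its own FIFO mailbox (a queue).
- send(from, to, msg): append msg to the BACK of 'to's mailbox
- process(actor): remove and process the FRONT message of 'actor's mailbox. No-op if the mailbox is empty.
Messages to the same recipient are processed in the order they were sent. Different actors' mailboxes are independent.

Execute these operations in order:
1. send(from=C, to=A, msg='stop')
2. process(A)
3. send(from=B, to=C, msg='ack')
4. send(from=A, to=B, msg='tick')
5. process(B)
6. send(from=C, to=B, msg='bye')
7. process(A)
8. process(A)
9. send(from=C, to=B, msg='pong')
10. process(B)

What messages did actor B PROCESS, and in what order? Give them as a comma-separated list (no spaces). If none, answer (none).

After 1 (send(from=C, to=A, msg='stop')): A:[stop] B:[] C:[]
After 2 (process(A)): A:[] B:[] C:[]
After 3 (send(from=B, to=C, msg='ack')): A:[] B:[] C:[ack]
After 4 (send(from=A, to=B, msg='tick')): A:[] B:[tick] C:[ack]
After 5 (process(B)): A:[] B:[] C:[ack]
After 6 (send(from=C, to=B, msg='bye')): A:[] B:[bye] C:[ack]
After 7 (process(A)): A:[] B:[bye] C:[ack]
After 8 (process(A)): A:[] B:[bye] C:[ack]
After 9 (send(from=C, to=B, msg='pong')): A:[] B:[bye,pong] C:[ack]
After 10 (process(B)): A:[] B:[pong] C:[ack]

Answer: tick,bye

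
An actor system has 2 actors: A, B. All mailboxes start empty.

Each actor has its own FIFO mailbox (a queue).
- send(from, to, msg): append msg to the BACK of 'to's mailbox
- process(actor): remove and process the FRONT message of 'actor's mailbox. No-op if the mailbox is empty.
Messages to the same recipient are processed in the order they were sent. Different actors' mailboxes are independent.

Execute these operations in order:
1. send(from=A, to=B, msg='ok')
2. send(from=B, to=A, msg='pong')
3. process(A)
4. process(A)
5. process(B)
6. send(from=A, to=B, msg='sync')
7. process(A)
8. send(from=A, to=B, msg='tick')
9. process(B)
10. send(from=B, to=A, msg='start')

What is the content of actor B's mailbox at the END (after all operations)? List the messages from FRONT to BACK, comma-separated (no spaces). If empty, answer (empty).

Answer: tick

Derivation:
After 1 (send(from=A, to=B, msg='ok')): A:[] B:[ok]
After 2 (send(from=B, to=A, msg='pong')): A:[pong] B:[ok]
After 3 (process(A)): A:[] B:[ok]
After 4 (process(A)): A:[] B:[ok]
After 5 (process(B)): A:[] B:[]
After 6 (send(from=A, to=B, msg='sync')): A:[] B:[sync]
After 7 (process(A)): A:[] B:[sync]
After 8 (send(from=A, to=B, msg='tick')): A:[] B:[sync,tick]
After 9 (process(B)): A:[] B:[tick]
After 10 (send(from=B, to=A, msg='start')): A:[start] B:[tick]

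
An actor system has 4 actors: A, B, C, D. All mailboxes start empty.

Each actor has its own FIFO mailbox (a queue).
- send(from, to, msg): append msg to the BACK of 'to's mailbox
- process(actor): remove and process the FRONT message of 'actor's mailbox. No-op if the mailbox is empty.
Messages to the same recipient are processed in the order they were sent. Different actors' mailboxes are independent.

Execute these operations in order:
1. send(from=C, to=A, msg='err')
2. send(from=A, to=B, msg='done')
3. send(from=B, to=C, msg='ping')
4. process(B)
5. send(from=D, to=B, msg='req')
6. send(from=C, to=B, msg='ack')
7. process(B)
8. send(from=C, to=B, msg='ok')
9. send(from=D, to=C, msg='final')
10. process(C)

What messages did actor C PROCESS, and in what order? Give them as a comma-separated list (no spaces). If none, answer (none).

After 1 (send(from=C, to=A, msg='err')): A:[err] B:[] C:[] D:[]
After 2 (send(from=A, to=B, msg='done')): A:[err] B:[done] C:[] D:[]
After 3 (send(from=B, to=C, msg='ping')): A:[err] B:[done] C:[ping] D:[]
After 4 (process(B)): A:[err] B:[] C:[ping] D:[]
After 5 (send(from=D, to=B, msg='req')): A:[err] B:[req] C:[ping] D:[]
After 6 (send(from=C, to=B, msg='ack')): A:[err] B:[req,ack] C:[ping] D:[]
After 7 (process(B)): A:[err] B:[ack] C:[ping] D:[]
After 8 (send(from=C, to=B, msg='ok')): A:[err] B:[ack,ok] C:[ping] D:[]
After 9 (send(from=D, to=C, msg='final')): A:[err] B:[ack,ok] C:[ping,final] D:[]
After 10 (process(C)): A:[err] B:[ack,ok] C:[final] D:[]

Answer: ping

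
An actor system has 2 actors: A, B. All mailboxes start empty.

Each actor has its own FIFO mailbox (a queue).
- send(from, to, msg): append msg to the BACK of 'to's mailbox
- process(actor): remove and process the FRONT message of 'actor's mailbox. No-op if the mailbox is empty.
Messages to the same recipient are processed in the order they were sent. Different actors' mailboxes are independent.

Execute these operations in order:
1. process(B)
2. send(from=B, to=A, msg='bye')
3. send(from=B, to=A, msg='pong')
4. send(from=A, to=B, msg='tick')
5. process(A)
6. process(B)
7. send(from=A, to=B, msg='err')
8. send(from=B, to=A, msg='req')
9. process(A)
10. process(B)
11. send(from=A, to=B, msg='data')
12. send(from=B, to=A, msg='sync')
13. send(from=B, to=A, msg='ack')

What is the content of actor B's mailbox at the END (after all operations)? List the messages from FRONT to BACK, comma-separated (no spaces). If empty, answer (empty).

Answer: data

Derivation:
After 1 (process(B)): A:[] B:[]
After 2 (send(from=B, to=A, msg='bye')): A:[bye] B:[]
After 3 (send(from=B, to=A, msg='pong')): A:[bye,pong] B:[]
After 4 (send(from=A, to=B, msg='tick')): A:[bye,pong] B:[tick]
After 5 (process(A)): A:[pong] B:[tick]
After 6 (process(B)): A:[pong] B:[]
After 7 (send(from=A, to=B, msg='err')): A:[pong] B:[err]
After 8 (send(from=B, to=A, msg='req')): A:[pong,req] B:[err]
After 9 (process(A)): A:[req] B:[err]
After 10 (process(B)): A:[req] B:[]
After 11 (send(from=A, to=B, msg='data')): A:[req] B:[data]
After 12 (send(from=B, to=A, msg='sync')): A:[req,sync] B:[data]
After 13 (send(from=B, to=A, msg='ack')): A:[req,sync,ack] B:[data]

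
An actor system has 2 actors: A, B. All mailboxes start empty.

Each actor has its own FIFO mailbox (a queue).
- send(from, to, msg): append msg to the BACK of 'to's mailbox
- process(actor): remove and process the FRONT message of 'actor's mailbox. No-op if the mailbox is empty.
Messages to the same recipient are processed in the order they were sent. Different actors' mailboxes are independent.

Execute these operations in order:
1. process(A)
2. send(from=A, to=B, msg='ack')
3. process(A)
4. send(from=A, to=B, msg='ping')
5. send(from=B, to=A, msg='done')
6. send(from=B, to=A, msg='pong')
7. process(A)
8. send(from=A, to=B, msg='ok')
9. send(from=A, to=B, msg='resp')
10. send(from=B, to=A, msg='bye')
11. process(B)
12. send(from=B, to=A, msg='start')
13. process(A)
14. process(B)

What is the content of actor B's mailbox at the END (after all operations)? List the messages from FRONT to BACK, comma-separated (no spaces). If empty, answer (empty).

Answer: ok,resp

Derivation:
After 1 (process(A)): A:[] B:[]
After 2 (send(from=A, to=B, msg='ack')): A:[] B:[ack]
After 3 (process(A)): A:[] B:[ack]
After 4 (send(from=A, to=B, msg='ping')): A:[] B:[ack,ping]
After 5 (send(from=B, to=A, msg='done')): A:[done] B:[ack,ping]
After 6 (send(from=B, to=A, msg='pong')): A:[done,pong] B:[ack,ping]
After 7 (process(A)): A:[pong] B:[ack,ping]
After 8 (send(from=A, to=B, msg='ok')): A:[pong] B:[ack,ping,ok]
After 9 (send(from=A, to=B, msg='resp')): A:[pong] B:[ack,ping,ok,resp]
After 10 (send(from=B, to=A, msg='bye')): A:[pong,bye] B:[ack,ping,ok,resp]
After 11 (process(B)): A:[pong,bye] B:[ping,ok,resp]
After 12 (send(from=B, to=A, msg='start')): A:[pong,bye,start] B:[ping,ok,resp]
After 13 (process(A)): A:[bye,start] B:[ping,ok,resp]
After 14 (process(B)): A:[bye,start] B:[ok,resp]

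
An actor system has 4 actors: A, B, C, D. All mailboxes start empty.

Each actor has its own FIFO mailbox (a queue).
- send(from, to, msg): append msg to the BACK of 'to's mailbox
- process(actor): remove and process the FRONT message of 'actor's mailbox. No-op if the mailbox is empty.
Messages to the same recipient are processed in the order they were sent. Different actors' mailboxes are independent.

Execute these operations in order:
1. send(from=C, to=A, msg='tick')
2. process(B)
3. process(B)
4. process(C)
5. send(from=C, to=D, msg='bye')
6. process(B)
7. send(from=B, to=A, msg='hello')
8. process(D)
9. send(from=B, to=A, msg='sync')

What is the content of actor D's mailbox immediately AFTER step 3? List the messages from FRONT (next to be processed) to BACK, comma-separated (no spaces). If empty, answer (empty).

After 1 (send(from=C, to=A, msg='tick')): A:[tick] B:[] C:[] D:[]
After 2 (process(B)): A:[tick] B:[] C:[] D:[]
After 3 (process(B)): A:[tick] B:[] C:[] D:[]

(empty)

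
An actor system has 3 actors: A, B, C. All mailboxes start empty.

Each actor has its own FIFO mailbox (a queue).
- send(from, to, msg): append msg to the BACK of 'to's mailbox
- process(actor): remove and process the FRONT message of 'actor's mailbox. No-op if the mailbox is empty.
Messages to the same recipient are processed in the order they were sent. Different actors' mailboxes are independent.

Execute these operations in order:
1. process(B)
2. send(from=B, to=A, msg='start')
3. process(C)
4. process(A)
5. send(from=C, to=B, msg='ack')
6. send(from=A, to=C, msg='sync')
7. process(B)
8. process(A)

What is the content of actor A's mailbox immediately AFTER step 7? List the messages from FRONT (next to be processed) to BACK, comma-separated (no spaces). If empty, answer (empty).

After 1 (process(B)): A:[] B:[] C:[]
After 2 (send(from=B, to=A, msg='start')): A:[start] B:[] C:[]
After 3 (process(C)): A:[start] B:[] C:[]
After 4 (process(A)): A:[] B:[] C:[]
After 5 (send(from=C, to=B, msg='ack')): A:[] B:[ack] C:[]
After 6 (send(from=A, to=C, msg='sync')): A:[] B:[ack] C:[sync]
After 7 (process(B)): A:[] B:[] C:[sync]

(empty)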